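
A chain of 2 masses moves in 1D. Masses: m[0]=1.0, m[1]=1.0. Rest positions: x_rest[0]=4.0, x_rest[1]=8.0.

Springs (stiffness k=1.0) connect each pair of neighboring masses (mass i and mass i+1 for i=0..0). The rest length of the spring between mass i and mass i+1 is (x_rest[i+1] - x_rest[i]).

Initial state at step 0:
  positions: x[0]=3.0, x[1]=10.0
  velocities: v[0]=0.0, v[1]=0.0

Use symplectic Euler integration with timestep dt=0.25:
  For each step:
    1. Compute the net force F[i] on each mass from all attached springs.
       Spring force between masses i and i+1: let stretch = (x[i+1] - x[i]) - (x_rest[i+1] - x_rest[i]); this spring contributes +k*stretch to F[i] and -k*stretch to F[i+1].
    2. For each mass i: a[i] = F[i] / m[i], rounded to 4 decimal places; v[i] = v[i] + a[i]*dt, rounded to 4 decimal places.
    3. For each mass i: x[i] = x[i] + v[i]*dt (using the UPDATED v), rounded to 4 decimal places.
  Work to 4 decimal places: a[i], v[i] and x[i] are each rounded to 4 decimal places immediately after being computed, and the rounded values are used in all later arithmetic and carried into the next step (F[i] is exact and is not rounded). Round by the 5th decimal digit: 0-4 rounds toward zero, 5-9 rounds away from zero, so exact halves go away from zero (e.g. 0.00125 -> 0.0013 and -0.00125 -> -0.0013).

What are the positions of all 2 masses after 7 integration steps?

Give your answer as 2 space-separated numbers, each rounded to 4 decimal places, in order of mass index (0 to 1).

Step 0: x=[3.0000 10.0000] v=[0.0000 0.0000]
Step 1: x=[3.1875 9.8125] v=[0.7500 -0.7500]
Step 2: x=[3.5391 9.4609] v=[1.4063 -1.4063]
Step 3: x=[4.0108 8.9892] v=[1.8868 -1.8868]
Step 4: x=[4.5437 8.4564] v=[2.1314 -2.1314]
Step 5: x=[5.0711 7.9290] v=[2.1096 -2.1096]
Step 6: x=[5.5271 7.4730] v=[1.8241 -1.8241]
Step 7: x=[5.8548 7.1454] v=[1.3106 -1.3106]

Answer: 5.8548 7.1454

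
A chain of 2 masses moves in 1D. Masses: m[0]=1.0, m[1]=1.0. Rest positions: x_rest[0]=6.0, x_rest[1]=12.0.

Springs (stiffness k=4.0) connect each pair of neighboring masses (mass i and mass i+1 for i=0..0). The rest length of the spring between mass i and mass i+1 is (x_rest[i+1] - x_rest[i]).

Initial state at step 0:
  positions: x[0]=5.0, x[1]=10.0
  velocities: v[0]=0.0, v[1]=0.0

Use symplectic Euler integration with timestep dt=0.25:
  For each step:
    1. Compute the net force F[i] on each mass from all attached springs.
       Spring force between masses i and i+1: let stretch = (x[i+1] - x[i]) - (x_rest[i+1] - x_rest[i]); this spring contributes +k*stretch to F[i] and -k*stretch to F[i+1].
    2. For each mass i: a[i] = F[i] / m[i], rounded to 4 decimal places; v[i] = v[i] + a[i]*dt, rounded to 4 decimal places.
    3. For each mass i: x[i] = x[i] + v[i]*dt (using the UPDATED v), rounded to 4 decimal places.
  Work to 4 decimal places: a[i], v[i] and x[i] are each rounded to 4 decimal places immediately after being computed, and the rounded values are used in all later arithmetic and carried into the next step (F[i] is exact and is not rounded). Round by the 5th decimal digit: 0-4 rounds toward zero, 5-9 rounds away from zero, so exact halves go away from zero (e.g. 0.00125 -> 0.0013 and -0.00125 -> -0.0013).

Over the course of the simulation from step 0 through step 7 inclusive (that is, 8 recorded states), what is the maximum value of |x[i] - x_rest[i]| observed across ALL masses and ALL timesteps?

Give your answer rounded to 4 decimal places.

Answer: 2.0312

Derivation:
Step 0: x=[5.0000 10.0000] v=[0.0000 0.0000]
Step 1: x=[4.7500 10.2500] v=[-1.0000 1.0000]
Step 2: x=[4.3750 10.6250] v=[-1.5000 1.5000]
Step 3: x=[4.0625 10.9375] v=[-1.2500 1.2500]
Step 4: x=[3.9688 11.0313] v=[-0.3750 0.3750]
Step 5: x=[4.1407 10.8594] v=[0.6875 -0.6875]
Step 6: x=[4.4923 10.5079] v=[1.4062 -1.4062]
Step 7: x=[4.8478 10.1525] v=[1.4218 -1.4218]
Max displacement = 2.0312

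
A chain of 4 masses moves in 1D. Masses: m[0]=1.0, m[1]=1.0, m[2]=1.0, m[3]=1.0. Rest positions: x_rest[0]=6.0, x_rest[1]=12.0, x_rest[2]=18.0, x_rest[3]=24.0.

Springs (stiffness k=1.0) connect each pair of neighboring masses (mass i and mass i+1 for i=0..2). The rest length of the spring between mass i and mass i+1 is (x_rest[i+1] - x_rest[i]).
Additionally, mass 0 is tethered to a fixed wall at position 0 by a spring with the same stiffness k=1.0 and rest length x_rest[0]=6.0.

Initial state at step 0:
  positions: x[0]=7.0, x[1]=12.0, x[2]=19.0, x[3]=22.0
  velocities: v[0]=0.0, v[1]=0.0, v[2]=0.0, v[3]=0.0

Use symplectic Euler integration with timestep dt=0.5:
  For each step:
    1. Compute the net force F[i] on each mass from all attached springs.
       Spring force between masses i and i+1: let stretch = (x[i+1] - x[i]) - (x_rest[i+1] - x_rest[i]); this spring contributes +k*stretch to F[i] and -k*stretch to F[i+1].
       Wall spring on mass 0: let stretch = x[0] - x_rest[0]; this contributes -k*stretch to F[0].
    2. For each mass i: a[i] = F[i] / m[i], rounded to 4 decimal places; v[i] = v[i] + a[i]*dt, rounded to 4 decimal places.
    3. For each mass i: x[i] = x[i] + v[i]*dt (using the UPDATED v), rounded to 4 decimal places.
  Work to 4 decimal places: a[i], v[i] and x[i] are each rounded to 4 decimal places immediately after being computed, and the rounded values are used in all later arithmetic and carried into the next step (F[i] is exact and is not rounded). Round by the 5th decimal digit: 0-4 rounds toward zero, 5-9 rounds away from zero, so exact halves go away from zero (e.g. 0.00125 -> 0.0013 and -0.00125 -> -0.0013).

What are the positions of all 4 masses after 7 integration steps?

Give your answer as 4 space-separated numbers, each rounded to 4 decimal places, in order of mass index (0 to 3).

Step 0: x=[7.0000 12.0000 19.0000 22.0000] v=[0.0000 0.0000 0.0000 0.0000]
Step 1: x=[6.5000 12.5000 18.0000 22.7500] v=[-1.0000 1.0000 -2.0000 1.5000]
Step 2: x=[5.8750 12.8750 16.8125 23.8125] v=[-1.2500 0.7500 -2.3750 2.1250]
Step 3: x=[5.5313 12.4844 16.3906 24.6250] v=[-0.6875 -0.7813 -0.8438 1.6250]
Step 4: x=[5.5430 11.3320 17.0508 24.8789] v=[0.0234 -2.3048 1.3203 0.5078]
Step 5: x=[5.6162 10.1621 18.2383 24.6758] v=[0.1464 -2.3399 2.3750 -0.4063]
Step 6: x=[5.4218 9.8747 19.0162 24.3633] v=[-0.3888 -0.5748 1.5557 -0.6251]
Step 7: x=[4.9852 10.7595 18.8455 24.2140] v=[-0.8733 1.7695 -0.3415 -0.2987]

Answer: 4.9852 10.7595 18.8455 24.2140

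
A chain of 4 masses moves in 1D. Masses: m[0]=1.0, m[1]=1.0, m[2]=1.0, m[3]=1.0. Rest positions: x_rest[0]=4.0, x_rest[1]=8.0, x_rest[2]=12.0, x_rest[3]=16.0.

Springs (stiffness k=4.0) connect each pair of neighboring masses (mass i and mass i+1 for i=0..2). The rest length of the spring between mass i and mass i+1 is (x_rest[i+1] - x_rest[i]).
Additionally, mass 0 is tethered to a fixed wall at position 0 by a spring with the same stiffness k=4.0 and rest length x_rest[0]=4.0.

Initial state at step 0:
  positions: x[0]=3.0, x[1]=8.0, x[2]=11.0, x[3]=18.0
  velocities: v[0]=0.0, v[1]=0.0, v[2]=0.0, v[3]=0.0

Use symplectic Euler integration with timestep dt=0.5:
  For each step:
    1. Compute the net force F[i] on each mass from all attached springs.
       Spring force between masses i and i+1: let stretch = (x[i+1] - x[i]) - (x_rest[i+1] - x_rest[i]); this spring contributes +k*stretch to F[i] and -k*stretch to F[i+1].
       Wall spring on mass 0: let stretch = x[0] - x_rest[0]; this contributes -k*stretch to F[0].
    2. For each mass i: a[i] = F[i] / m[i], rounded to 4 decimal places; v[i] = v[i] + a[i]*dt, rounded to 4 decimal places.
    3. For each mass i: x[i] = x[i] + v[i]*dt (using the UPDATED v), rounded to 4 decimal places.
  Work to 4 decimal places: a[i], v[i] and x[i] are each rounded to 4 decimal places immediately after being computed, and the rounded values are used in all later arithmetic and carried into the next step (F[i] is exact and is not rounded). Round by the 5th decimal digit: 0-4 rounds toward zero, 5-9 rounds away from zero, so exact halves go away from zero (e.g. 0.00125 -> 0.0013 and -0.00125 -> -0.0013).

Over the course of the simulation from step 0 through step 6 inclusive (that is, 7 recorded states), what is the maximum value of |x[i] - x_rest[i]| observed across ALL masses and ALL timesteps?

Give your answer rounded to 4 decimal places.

Step 0: x=[3.0000 8.0000 11.0000 18.0000] v=[0.0000 0.0000 0.0000 0.0000]
Step 1: x=[5.0000 6.0000 15.0000 15.0000] v=[4.0000 -4.0000 8.0000 -6.0000]
Step 2: x=[3.0000 12.0000 10.0000 16.0000] v=[-4.0000 12.0000 -10.0000 2.0000]
Step 3: x=[7.0000 7.0000 13.0000 15.0000] v=[8.0000 -10.0000 6.0000 -2.0000]
Step 4: x=[4.0000 8.0000 12.0000 16.0000] v=[-6.0000 2.0000 -2.0000 2.0000]
Step 5: x=[1.0000 9.0000 11.0000 17.0000] v=[-6.0000 2.0000 -2.0000 2.0000]
Step 6: x=[5.0000 4.0000 14.0000 16.0000] v=[8.0000 -10.0000 6.0000 -2.0000]
Max displacement = 4.0000

Answer: 4.0000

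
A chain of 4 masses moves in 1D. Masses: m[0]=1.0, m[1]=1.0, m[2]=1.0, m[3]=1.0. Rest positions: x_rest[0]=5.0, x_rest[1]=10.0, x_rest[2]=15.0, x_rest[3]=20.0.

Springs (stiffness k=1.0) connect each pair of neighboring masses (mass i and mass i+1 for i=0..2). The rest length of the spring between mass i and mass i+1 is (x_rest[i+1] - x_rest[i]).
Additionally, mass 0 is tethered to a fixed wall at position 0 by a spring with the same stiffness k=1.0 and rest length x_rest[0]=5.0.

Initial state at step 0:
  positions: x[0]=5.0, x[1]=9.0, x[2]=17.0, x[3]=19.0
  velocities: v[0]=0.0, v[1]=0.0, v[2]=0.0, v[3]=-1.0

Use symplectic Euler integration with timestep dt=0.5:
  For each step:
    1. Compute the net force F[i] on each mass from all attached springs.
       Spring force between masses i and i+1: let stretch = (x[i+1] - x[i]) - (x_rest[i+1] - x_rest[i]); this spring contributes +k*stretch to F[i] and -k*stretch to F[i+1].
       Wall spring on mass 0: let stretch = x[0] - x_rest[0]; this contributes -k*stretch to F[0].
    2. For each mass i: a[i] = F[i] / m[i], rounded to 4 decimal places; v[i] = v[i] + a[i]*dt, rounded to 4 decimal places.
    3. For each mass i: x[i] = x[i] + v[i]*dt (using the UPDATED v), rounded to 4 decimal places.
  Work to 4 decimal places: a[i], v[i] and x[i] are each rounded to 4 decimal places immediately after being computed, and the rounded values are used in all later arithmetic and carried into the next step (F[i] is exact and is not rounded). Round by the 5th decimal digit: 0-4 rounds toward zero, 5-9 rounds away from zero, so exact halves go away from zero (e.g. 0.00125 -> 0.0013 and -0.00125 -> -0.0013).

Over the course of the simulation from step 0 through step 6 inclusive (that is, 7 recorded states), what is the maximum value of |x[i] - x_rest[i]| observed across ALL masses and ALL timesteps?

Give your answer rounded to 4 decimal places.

Step 0: x=[5.0000 9.0000 17.0000 19.0000] v=[0.0000 0.0000 0.0000 -1.0000]
Step 1: x=[4.7500 10.0000 15.5000 19.2500] v=[-0.5000 2.0000 -3.0000 0.5000]
Step 2: x=[4.6250 11.0625 13.5625 19.8125] v=[-0.2500 2.1250 -3.8750 1.1250]
Step 3: x=[4.9532 11.1407 12.5625 20.0625] v=[0.6563 0.1563 -2.0000 0.5000]
Step 4: x=[5.5900 10.0274 13.0821 19.6875] v=[1.2735 -2.2266 1.0391 -0.7500]
Step 5: x=[5.9386 8.5684 14.4894 18.9112] v=[0.6972 -2.9180 2.8145 -1.5527]
Step 6: x=[5.4600 7.9322 15.5219 18.2794] v=[-0.9572 -1.2724 2.0649 -1.2636]
Max displacement = 2.4375

Answer: 2.4375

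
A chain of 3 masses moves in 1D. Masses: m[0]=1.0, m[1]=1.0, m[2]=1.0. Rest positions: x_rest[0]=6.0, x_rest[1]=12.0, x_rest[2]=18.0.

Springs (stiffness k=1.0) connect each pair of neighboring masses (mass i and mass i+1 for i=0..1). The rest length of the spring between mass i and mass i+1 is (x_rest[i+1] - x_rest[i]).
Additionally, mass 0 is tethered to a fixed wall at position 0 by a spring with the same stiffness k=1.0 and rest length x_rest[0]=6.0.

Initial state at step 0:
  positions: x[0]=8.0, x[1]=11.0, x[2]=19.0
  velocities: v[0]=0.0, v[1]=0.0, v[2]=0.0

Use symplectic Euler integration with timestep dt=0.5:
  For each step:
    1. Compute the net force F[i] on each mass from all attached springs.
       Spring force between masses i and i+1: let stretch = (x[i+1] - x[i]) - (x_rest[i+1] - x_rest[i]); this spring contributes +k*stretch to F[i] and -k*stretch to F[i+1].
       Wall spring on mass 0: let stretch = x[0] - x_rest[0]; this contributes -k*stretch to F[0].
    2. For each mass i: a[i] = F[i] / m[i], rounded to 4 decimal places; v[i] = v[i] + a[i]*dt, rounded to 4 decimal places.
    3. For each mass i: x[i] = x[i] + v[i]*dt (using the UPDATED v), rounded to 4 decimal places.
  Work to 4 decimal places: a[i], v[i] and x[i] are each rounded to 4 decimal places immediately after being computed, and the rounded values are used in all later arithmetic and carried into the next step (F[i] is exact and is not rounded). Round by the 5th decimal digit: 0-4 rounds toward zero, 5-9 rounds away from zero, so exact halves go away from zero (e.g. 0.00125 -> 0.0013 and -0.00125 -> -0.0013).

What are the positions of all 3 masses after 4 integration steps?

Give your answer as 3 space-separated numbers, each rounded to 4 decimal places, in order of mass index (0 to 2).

Answer: 5.0078 12.9727 18.2500

Derivation:
Step 0: x=[8.0000 11.0000 19.0000] v=[0.0000 0.0000 0.0000]
Step 1: x=[6.7500 12.2500 18.5000] v=[-2.5000 2.5000 -1.0000]
Step 2: x=[5.1875 13.6875 17.9375] v=[-3.1250 2.8750 -1.1250]
Step 3: x=[4.4531 14.0625 17.8125] v=[-1.4688 0.7500 -0.2500]
Step 4: x=[5.0078 12.9727 18.2500] v=[1.1094 -2.1797 0.8750]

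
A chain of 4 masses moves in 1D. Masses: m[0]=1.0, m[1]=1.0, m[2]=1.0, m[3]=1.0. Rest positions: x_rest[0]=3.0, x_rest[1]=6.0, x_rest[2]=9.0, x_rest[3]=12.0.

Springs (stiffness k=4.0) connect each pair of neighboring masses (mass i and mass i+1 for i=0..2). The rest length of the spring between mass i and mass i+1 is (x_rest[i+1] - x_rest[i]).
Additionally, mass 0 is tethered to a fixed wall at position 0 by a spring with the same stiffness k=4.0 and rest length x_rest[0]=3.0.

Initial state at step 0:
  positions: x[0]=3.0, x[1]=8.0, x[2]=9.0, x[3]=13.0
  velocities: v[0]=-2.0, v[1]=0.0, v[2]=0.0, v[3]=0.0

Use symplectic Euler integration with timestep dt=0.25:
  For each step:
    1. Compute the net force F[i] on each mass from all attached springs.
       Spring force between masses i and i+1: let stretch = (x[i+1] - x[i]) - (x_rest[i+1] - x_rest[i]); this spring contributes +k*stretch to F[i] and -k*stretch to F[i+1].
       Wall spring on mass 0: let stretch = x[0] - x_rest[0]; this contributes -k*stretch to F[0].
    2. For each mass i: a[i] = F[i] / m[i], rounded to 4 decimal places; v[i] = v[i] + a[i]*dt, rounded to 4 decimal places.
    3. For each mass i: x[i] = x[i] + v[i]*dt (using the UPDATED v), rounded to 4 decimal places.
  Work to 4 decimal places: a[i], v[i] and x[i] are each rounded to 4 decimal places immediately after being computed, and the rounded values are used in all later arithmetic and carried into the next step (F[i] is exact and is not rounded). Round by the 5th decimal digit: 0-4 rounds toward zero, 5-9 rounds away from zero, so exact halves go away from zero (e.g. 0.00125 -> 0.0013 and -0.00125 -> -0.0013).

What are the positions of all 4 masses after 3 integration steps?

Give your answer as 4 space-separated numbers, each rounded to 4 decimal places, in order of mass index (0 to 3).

Answer: 3.2969 4.9844 10.6406 12.5156

Derivation:
Step 0: x=[3.0000 8.0000 9.0000 13.0000] v=[-2.0000 0.0000 0.0000 0.0000]
Step 1: x=[3.0000 7.0000 9.7500 12.7500] v=[0.0000 -4.0000 3.0000 -1.0000]
Step 2: x=[3.2500 5.6875 10.5625 12.5000] v=[1.0000 -5.2500 3.2500 -1.0000]
Step 3: x=[3.2969 4.9844 10.6406 12.5156] v=[0.1875 -2.8125 0.3125 0.0625]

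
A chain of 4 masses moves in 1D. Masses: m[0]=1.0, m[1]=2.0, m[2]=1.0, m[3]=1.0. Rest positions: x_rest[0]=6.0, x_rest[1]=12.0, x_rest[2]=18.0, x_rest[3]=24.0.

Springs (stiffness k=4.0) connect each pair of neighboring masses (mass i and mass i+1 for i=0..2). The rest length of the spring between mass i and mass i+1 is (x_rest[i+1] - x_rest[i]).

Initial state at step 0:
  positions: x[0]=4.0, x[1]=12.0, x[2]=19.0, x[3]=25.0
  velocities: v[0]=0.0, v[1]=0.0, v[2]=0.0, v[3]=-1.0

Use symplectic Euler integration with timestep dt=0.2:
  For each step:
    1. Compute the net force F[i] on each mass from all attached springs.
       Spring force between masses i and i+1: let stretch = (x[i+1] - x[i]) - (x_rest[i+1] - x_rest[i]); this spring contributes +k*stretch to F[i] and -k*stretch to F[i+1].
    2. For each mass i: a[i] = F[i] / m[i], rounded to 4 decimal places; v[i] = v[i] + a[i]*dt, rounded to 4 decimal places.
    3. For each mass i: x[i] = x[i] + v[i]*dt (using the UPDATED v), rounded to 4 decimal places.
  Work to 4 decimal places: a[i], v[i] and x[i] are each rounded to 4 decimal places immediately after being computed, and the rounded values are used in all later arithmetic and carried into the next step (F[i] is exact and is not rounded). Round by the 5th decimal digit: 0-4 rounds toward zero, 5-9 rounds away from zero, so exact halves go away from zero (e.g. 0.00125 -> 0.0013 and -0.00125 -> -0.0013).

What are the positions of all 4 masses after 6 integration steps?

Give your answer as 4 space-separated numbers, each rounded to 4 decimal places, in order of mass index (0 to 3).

Answer: 7.2927 11.5541 17.0021 23.3970

Derivation:
Step 0: x=[4.0000 12.0000 19.0000 25.0000] v=[0.0000 0.0000 0.0000 -1.0000]
Step 1: x=[4.3200 11.9200 18.8400 24.8000] v=[1.6000 -0.4000 -0.8000 -1.0000]
Step 2: x=[4.8960 11.7856 18.5264 24.6064] v=[2.8800 -0.6720 -1.5680 -0.9680]
Step 3: x=[5.6143 11.6393 18.1071 24.4000] v=[3.5917 -0.7315 -2.0966 -1.0320]
Step 4: x=[6.3366 11.5284 17.6598 24.1467] v=[3.6117 -0.5544 -2.2365 -1.2663]
Step 5: x=[6.9296 11.4927 17.2694 23.8155] v=[2.9651 -0.1786 -1.9521 -1.6558]
Step 6: x=[7.2927 11.5541 17.0021 23.3970] v=[1.8156 0.3068 -1.3366 -2.0927]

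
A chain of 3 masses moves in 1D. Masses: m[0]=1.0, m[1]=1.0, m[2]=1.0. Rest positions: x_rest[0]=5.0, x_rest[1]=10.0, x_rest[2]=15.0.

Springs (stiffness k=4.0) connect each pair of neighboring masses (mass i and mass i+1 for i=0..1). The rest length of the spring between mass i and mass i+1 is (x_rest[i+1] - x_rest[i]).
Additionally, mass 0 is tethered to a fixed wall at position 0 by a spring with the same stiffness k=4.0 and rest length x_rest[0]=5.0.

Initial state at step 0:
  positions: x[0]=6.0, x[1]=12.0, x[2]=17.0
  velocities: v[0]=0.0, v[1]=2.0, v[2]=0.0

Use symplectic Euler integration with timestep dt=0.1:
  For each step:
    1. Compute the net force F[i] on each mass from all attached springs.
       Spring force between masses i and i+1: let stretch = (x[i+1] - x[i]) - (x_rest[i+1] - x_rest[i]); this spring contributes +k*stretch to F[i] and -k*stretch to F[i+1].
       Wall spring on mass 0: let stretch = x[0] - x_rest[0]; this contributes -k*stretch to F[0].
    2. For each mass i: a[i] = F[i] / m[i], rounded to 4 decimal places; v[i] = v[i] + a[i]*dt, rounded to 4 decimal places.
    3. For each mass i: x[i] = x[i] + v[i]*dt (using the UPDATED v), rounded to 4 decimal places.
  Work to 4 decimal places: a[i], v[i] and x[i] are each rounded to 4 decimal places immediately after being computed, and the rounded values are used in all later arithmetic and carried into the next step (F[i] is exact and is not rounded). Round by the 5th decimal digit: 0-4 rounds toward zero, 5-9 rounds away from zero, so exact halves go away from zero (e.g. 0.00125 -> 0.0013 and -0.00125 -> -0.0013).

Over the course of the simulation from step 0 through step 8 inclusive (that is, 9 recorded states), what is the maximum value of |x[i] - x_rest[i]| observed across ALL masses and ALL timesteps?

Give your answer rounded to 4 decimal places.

Step 0: x=[6.0000 12.0000 17.0000] v=[0.0000 2.0000 0.0000]
Step 1: x=[6.0000 12.1600 17.0000] v=[0.0000 1.6000 0.0000]
Step 2: x=[6.0064 12.2672 17.0064] v=[0.0640 1.0720 0.0640]
Step 3: x=[6.0230 12.3135 17.0232] v=[0.1658 0.4634 0.1683]
Step 4: x=[6.0503 12.2966 17.0516] v=[0.2728 -0.1689 0.2844]
Step 5: x=[6.0854 12.2201 17.0898] v=[0.3512 -0.7654 0.3824]
Step 6: x=[6.1225 12.0930 17.1333] v=[0.3709 -1.2714 0.4345]
Step 7: x=[6.1535 11.9287 17.1751] v=[0.3101 -1.6435 0.4184]
Step 8: x=[6.1694 11.7432 17.2071] v=[0.1588 -1.8550 0.3198]
Max displacement = 2.3135

Answer: 2.3135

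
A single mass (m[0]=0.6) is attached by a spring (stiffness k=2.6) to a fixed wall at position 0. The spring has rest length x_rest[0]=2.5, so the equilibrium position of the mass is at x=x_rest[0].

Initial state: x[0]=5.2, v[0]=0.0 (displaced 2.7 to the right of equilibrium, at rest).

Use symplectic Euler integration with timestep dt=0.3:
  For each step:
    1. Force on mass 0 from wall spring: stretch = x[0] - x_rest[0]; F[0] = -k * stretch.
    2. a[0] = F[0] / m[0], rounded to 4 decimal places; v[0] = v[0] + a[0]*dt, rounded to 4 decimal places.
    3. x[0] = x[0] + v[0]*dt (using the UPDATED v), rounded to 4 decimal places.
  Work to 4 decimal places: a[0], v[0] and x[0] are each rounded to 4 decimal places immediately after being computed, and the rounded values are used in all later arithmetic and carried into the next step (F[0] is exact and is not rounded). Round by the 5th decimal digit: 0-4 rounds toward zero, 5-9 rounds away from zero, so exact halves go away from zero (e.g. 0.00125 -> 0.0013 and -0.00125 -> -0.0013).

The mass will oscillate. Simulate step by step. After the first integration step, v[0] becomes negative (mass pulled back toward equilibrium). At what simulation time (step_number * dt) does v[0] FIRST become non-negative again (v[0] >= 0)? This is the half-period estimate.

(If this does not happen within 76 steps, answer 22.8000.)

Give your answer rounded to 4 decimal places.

Answer: 1.5000

Derivation:
Step 0: x=[5.2000] v=[0.0000]
Step 1: x=[4.1470] v=[-3.5100]
Step 2: x=[2.4517] v=[-5.6511]
Step 3: x=[0.7752] v=[-5.5883]
Step 4: x=[-0.2286] v=[-3.3461]
Step 5: x=[-0.1683] v=[0.2011]
First v>=0 after going negative at step 5, time=1.5000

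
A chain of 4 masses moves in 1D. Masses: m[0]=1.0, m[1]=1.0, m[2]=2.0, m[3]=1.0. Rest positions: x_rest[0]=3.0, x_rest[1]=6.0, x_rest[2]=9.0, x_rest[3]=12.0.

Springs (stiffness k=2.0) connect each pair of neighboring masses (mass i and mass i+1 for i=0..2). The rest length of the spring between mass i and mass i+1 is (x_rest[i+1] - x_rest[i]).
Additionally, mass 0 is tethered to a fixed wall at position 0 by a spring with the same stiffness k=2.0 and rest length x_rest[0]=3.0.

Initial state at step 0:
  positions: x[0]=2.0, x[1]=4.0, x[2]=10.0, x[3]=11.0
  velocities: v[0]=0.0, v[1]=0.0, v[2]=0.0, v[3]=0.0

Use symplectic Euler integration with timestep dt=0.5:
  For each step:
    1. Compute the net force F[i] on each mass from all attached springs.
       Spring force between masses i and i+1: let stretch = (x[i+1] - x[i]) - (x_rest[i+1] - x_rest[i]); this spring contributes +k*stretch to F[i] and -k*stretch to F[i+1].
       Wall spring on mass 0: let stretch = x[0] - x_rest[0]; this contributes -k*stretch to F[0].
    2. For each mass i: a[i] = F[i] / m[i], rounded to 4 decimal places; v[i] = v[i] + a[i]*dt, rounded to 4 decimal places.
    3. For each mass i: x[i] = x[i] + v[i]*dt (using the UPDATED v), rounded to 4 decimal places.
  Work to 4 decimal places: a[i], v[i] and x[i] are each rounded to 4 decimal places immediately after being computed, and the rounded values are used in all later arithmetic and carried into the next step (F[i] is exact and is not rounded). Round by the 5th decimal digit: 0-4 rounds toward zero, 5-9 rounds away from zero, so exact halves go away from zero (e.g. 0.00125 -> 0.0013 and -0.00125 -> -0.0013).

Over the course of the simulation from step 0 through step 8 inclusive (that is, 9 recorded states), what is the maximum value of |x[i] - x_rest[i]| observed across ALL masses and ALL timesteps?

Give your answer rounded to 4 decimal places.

Step 0: x=[2.0000 4.0000 10.0000 11.0000] v=[0.0000 0.0000 0.0000 0.0000]
Step 1: x=[2.0000 6.0000 8.7500 12.0000] v=[0.0000 4.0000 -2.5000 2.0000]
Step 2: x=[3.0000 7.3750 7.6250 12.8750] v=[2.0000 2.7500 -2.2500 1.7500]
Step 3: x=[4.6875 6.6875 7.7500 12.6250] v=[3.3750 -1.3750 0.2500 -0.5000]
Step 4: x=[5.0313 5.5313 8.8282 11.4375] v=[0.6875 -2.3125 2.1563 -2.3750]
Step 5: x=[3.1094 5.7735 9.7345 10.4454] v=[-3.8438 0.4844 1.8125 -1.9843]
Step 6: x=[0.9649 6.6642 9.8283 10.5978] v=[-4.2891 1.7813 0.1875 0.3048]
Step 7: x=[1.1876 6.2873 9.3234 11.8655] v=[0.4453 -0.7539 -1.0098 2.5353]
Step 8: x=[3.3663 4.8786 8.6950 13.3621] v=[4.3574 -2.8175 -1.2568 2.9932]
Max displacement = 2.0351

Answer: 2.0351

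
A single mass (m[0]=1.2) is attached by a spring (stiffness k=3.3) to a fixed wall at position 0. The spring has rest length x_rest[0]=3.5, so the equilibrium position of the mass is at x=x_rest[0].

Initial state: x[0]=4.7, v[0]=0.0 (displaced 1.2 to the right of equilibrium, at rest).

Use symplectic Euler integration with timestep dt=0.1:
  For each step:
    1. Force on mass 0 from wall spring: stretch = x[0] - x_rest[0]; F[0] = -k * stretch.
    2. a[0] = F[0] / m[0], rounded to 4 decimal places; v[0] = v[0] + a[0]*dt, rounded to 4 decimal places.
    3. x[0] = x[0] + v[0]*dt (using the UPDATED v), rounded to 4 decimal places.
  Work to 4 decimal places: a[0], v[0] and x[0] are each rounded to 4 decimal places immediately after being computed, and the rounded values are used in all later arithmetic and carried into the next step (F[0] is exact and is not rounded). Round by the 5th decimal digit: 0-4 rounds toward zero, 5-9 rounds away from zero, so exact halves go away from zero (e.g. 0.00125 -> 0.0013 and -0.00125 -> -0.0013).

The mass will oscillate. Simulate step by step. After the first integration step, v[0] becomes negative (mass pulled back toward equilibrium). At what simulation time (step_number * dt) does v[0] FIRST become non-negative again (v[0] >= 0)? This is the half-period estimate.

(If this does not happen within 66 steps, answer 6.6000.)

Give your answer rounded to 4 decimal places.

Step 0: x=[4.7000] v=[0.0000]
Step 1: x=[4.6670] v=[-0.3300]
Step 2: x=[4.6019] v=[-0.6509]
Step 3: x=[4.5065] v=[-0.9539]
Step 4: x=[4.3834] v=[-1.2307]
Step 5: x=[4.2360] v=[-1.4736]
Step 6: x=[4.0684] v=[-1.6760]
Step 7: x=[3.8852] v=[-1.8323]
Step 8: x=[3.6914] v=[-1.9382]
Step 9: x=[3.4923] v=[-1.9908]
Step 10: x=[3.2934] v=[-1.9887]
Step 11: x=[3.1002] v=[-1.9319]
Step 12: x=[2.9180] v=[-1.8220]
Step 13: x=[2.7518] v=[-1.6620]
Step 14: x=[2.6062] v=[-1.4562]
Step 15: x=[2.4852] v=[-1.2104]
Step 16: x=[2.3921] v=[-0.9313]
Step 17: x=[2.3294] v=[-0.6266]
Step 18: x=[2.2989] v=[-0.3047]
Step 19: x=[2.3015] v=[0.0256]
First v>=0 after going negative at step 19, time=1.9000

Answer: 1.9000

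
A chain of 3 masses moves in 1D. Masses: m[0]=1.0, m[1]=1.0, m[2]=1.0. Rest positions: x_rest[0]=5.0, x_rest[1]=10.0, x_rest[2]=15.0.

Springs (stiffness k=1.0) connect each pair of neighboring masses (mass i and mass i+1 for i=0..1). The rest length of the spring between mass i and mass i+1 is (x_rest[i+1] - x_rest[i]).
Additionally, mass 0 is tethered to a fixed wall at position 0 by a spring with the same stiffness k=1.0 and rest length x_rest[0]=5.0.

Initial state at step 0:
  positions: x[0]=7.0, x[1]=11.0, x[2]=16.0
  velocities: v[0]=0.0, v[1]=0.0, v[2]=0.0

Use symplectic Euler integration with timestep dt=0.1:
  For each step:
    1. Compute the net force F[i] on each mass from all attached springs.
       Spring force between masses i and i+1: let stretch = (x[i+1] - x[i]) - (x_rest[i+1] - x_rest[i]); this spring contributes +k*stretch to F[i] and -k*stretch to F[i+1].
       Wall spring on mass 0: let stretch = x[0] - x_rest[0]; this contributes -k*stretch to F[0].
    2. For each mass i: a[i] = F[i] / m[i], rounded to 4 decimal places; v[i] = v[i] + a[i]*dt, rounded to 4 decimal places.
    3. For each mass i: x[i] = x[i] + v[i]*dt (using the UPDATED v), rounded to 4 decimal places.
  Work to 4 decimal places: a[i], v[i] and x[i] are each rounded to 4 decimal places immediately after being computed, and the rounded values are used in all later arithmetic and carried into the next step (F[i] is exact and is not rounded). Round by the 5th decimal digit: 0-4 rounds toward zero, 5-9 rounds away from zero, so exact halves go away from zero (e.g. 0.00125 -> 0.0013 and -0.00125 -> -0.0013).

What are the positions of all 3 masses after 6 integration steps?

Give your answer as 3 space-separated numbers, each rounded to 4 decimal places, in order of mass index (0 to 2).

Answer: 6.4175 11.1765 16.0066

Derivation:
Step 0: x=[7.0000 11.0000 16.0000] v=[0.0000 0.0000 0.0000]
Step 1: x=[6.9700 11.0100 16.0000] v=[-0.3000 0.1000 0.0000]
Step 2: x=[6.9107 11.0295 16.0001] v=[-0.5930 0.1950 0.0010]
Step 3: x=[6.8235 11.0575 16.0005] v=[-0.8722 0.2802 0.0039]
Step 4: x=[6.7104 11.0926 16.0015] v=[-1.1312 0.3511 0.0096]
Step 5: x=[6.5740 11.1330 16.0034] v=[-1.3640 0.4038 0.0187]
Step 6: x=[6.4175 11.1765 16.0066] v=[-1.5655 0.4349 0.0317]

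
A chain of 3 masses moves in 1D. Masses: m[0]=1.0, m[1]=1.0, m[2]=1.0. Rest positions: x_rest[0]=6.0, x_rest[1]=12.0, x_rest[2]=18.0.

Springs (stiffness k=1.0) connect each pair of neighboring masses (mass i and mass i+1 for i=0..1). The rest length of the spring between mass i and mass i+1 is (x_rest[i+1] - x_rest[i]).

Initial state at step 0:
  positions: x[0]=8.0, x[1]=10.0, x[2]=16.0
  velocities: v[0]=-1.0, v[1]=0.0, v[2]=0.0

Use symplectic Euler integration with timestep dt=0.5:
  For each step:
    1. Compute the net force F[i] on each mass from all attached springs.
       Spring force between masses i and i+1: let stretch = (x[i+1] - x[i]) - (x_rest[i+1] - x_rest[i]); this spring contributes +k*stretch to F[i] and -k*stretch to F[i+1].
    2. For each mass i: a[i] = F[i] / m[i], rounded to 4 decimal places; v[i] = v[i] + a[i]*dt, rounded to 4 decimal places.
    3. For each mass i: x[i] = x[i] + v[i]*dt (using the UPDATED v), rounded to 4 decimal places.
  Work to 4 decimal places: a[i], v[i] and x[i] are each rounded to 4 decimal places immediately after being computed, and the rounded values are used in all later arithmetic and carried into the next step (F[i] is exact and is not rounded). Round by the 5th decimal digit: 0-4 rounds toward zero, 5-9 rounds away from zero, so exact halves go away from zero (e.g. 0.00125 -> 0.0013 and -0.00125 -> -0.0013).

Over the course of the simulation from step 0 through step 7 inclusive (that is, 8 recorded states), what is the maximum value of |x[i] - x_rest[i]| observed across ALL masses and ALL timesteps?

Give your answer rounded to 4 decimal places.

Step 0: x=[8.0000 10.0000 16.0000] v=[-1.0000 0.0000 0.0000]
Step 1: x=[6.5000 11.0000 16.0000] v=[-3.0000 2.0000 0.0000]
Step 2: x=[4.6250 12.1250 16.2500] v=[-3.7500 2.2500 0.5000]
Step 3: x=[3.1250 12.4063 16.9688] v=[-3.0000 0.5625 1.4375]
Step 4: x=[2.4453 11.5079 18.0470] v=[-1.3594 -1.7969 2.1563]
Step 5: x=[2.5313 9.9786 18.9904] v=[0.1719 -3.0587 1.8868]
Step 6: x=[2.9791 8.8404 19.1809] v=[0.8956 -2.2765 0.3809]
Step 7: x=[3.3923 8.8220 18.2862] v=[0.8263 -0.0369 -1.7894]
Max displacement = 3.5547

Answer: 3.5547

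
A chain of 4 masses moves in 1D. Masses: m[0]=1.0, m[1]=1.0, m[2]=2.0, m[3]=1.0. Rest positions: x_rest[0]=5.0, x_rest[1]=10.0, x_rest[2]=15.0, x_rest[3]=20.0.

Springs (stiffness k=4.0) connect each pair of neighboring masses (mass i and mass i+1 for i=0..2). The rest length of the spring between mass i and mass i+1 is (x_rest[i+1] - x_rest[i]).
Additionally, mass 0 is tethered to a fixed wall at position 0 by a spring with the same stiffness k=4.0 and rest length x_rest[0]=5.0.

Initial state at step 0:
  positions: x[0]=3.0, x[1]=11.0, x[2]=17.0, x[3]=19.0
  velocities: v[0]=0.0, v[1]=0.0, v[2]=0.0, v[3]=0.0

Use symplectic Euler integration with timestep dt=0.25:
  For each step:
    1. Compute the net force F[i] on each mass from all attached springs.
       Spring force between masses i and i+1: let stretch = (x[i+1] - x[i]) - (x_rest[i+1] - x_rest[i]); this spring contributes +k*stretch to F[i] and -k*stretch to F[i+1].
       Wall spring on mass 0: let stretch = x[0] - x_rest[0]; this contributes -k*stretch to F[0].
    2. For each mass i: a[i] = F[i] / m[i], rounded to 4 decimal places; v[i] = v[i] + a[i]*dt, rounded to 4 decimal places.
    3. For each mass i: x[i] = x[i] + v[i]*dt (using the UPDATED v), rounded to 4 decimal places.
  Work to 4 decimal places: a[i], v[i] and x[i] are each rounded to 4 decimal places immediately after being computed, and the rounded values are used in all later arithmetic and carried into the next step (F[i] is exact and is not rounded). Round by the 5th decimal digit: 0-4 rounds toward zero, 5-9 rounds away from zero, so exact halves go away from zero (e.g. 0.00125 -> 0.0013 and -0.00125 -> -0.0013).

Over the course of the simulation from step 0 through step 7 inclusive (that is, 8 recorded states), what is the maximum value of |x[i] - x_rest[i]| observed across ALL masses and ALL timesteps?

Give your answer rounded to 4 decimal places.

Answer: 2.5977

Derivation:
Step 0: x=[3.0000 11.0000 17.0000 19.0000] v=[0.0000 0.0000 0.0000 0.0000]
Step 1: x=[4.2500 10.5000 16.5000 19.7500] v=[5.0000 -2.0000 -2.0000 3.0000]
Step 2: x=[6.0000 9.9375 15.6563 20.9375] v=[7.0000 -2.2500 -3.3750 4.7500]
Step 3: x=[7.2344 9.8203 14.7579 22.0547] v=[4.9375 -0.4687 -3.5938 4.4688]
Step 4: x=[7.3067 10.2911 14.1544 22.5977] v=[0.2890 1.8830 -2.4142 2.1720]
Step 5: x=[6.2984 10.9816 14.1234 22.2799] v=[-4.0333 2.7619 -0.1242 -1.2713]
Step 6: x=[4.8863 11.2867 14.7192 21.1730] v=[-5.6485 1.2205 2.3832 -4.4278]
Step 7: x=[3.8527 10.8499 15.6927 19.7026] v=[-4.1344 -1.7474 3.8939 -5.8816]
Max displacement = 2.5977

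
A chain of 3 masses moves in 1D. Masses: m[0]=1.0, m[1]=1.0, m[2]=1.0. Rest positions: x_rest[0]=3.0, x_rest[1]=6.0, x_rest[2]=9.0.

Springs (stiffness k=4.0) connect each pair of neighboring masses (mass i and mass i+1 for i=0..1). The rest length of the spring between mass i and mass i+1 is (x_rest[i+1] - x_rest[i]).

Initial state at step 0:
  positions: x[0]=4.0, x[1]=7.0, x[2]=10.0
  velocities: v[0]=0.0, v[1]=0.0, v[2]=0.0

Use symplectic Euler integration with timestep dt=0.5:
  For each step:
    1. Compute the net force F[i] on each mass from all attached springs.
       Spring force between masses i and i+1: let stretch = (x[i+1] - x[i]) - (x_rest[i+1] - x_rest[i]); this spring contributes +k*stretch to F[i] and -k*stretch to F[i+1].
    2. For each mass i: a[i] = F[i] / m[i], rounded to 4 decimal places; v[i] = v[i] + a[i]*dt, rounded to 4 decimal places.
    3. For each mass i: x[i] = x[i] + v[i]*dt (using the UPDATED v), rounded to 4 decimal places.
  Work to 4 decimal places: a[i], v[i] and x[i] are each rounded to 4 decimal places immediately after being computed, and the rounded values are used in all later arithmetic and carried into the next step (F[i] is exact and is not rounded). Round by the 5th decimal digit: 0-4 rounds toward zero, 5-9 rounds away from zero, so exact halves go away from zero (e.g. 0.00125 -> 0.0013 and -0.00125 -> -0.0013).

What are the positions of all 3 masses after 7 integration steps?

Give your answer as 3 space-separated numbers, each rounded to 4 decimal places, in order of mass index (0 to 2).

Step 0: x=[4.0000 7.0000 10.0000] v=[0.0000 0.0000 0.0000]
Step 1: x=[4.0000 7.0000 10.0000] v=[0.0000 0.0000 0.0000]
Step 2: x=[4.0000 7.0000 10.0000] v=[0.0000 0.0000 0.0000]
Step 3: x=[4.0000 7.0000 10.0000] v=[0.0000 0.0000 0.0000]
Step 4: x=[4.0000 7.0000 10.0000] v=[0.0000 0.0000 0.0000]
Step 5: x=[4.0000 7.0000 10.0000] v=[0.0000 0.0000 0.0000]
Step 6: x=[4.0000 7.0000 10.0000] v=[0.0000 0.0000 0.0000]
Step 7: x=[4.0000 7.0000 10.0000] v=[0.0000 0.0000 0.0000]

Answer: 4.0000 7.0000 10.0000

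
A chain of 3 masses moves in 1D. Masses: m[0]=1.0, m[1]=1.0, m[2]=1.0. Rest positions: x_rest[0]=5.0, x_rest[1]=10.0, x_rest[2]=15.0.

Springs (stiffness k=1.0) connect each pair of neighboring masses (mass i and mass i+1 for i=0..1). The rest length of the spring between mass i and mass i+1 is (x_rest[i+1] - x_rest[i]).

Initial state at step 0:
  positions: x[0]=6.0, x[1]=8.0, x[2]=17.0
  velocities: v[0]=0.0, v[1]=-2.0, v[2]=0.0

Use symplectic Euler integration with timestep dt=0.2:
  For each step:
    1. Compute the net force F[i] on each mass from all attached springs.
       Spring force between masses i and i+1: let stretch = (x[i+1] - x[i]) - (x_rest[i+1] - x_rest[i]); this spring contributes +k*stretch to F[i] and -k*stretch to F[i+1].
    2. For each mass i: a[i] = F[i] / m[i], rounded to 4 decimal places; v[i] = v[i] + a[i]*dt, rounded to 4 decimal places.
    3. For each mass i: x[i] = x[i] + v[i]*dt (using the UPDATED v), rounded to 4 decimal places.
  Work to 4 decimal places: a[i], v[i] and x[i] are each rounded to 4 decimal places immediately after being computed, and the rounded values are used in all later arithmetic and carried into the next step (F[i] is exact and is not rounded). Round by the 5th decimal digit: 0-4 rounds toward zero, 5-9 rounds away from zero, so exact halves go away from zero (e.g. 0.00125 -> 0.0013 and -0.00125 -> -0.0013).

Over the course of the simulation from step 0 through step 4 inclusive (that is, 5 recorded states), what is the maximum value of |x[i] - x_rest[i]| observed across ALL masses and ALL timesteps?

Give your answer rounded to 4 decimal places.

Step 0: x=[6.0000 8.0000 17.0000] v=[0.0000 -2.0000 0.0000]
Step 1: x=[5.8800 7.8800 16.8400] v=[-0.6000 -0.6000 -0.8000]
Step 2: x=[5.6400 8.0384 16.5216] v=[-1.2000 0.7920 -1.5920]
Step 3: x=[5.2959 8.4402 16.0639] v=[-1.7203 2.0090 -2.2886]
Step 4: x=[4.8776 9.0212 15.5012] v=[-2.0914 2.9049 -2.8133]
Max displacement = 2.1200

Answer: 2.1200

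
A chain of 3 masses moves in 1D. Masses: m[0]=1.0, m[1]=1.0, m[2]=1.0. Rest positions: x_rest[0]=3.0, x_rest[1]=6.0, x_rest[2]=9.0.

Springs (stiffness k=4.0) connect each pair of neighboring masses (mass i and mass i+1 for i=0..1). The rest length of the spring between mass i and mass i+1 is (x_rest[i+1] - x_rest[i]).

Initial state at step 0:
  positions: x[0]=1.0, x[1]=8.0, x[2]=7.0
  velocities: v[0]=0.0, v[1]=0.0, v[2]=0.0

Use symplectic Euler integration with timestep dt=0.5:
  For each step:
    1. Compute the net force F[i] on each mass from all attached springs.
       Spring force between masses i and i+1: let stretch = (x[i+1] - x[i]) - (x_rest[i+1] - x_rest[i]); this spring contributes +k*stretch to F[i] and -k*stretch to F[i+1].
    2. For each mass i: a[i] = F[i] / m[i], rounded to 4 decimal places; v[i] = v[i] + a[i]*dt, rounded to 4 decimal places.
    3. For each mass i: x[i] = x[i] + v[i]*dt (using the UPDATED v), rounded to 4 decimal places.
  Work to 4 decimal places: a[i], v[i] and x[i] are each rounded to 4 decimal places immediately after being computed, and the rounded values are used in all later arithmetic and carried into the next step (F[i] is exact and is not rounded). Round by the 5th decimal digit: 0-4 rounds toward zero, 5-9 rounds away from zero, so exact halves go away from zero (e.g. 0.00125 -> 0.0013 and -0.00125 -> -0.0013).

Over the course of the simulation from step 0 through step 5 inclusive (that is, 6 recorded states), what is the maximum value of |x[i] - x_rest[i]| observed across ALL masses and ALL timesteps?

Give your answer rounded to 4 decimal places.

Answer: 6.0000

Derivation:
Step 0: x=[1.0000 8.0000 7.0000] v=[0.0000 0.0000 0.0000]
Step 1: x=[5.0000 0.0000 11.0000] v=[8.0000 -16.0000 8.0000]
Step 2: x=[1.0000 8.0000 7.0000] v=[-8.0000 16.0000 -8.0000]
Step 3: x=[1.0000 8.0000 7.0000] v=[0.0000 0.0000 0.0000]
Step 4: x=[5.0000 0.0000 11.0000] v=[8.0000 -16.0000 8.0000]
Step 5: x=[1.0000 8.0000 7.0000] v=[-8.0000 16.0000 -8.0000]
Max displacement = 6.0000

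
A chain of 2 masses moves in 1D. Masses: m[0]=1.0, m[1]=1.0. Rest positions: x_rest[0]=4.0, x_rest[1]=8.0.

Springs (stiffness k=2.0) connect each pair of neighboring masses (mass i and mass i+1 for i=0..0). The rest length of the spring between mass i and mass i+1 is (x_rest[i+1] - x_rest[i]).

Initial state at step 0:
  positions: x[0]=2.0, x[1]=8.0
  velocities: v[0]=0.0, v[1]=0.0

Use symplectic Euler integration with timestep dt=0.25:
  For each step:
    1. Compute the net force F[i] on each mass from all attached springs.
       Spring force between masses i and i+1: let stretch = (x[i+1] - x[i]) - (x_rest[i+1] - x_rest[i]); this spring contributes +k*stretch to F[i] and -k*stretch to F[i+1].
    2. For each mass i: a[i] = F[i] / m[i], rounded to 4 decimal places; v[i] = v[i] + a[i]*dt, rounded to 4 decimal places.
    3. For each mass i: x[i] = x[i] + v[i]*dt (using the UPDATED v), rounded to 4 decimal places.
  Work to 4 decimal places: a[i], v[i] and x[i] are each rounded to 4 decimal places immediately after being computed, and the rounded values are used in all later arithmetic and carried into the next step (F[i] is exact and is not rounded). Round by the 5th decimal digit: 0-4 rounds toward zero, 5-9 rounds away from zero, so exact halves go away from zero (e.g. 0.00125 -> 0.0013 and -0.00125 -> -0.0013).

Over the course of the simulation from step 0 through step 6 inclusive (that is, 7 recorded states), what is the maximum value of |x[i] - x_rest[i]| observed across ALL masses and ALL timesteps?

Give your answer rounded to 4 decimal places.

Answer: 2.0222

Derivation:
Step 0: x=[2.0000 8.0000] v=[0.0000 0.0000]
Step 1: x=[2.2500 7.7500] v=[1.0000 -1.0000]
Step 2: x=[2.6875 7.3125] v=[1.7500 -1.7500]
Step 3: x=[3.2031 6.7969] v=[2.0625 -2.0625]
Step 4: x=[3.6680 6.3321] v=[1.8594 -1.8594]
Step 5: x=[3.9659 6.0342] v=[1.1915 -1.1915]
Step 6: x=[4.0223 5.9778] v=[0.2257 -0.2257]
Max displacement = 2.0222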